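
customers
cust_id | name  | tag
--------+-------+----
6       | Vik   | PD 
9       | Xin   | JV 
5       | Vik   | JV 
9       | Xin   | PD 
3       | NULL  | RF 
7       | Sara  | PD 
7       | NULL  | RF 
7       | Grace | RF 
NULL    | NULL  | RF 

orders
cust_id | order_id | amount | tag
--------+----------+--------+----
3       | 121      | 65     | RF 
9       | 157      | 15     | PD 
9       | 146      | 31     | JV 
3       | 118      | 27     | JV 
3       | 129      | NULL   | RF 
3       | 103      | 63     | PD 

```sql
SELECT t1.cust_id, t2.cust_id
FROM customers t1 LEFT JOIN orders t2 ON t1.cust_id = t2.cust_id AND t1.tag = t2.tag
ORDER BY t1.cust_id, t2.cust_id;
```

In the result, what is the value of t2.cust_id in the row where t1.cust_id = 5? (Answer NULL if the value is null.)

LEFT JOIN keeps every row from `customers`; unmatched rows get NULL for `orders`'s columns.
Matching on t1.cust_id = t2.cust_id AND t1.tag = t2.tag. A NULL in a compared column never satisfies the condition.
Matched pairs: 4; unmatched t1 rows kept: 6.

NULL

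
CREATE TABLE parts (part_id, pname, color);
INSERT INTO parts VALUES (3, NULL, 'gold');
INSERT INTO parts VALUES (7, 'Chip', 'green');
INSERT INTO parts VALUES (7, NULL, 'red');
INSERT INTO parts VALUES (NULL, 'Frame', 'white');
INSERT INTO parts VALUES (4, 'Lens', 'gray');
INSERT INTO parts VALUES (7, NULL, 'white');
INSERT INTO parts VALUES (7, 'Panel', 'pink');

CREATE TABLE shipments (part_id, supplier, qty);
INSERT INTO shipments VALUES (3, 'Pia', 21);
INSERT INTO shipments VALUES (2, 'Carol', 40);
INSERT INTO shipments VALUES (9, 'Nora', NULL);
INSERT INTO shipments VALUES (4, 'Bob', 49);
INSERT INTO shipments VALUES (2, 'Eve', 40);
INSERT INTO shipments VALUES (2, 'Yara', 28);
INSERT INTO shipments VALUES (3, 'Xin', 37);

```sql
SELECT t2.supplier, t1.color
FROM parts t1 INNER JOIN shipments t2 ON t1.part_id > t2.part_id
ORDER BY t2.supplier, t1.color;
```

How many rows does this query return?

INNER JOIN keeps only pairs where the ON condition holds.
Matching on t1.part_id > t2.part_id. A NULL in a compared column never satisfies the condition.
- part_id=3: 3 matching t2 row(s), so 3 row(s) emitted.
- part_id=7: 6 matching t2 row(s), so 6 row(s) emitted.
- part_id=7: 6 matching t2 row(s), so 6 row(s) emitted.
- part_id=NULL: no matching t2 row, dropped.
- part_id=4: 5 matching t2 row(s), so 5 row(s) emitted.
- part_id=7: 6 matching t2 row(s), so 6 row(s) emitted.
- part_id=7: 6 matching t2 row(s), so 6 row(s) emitted.
Total: 32 rows.

32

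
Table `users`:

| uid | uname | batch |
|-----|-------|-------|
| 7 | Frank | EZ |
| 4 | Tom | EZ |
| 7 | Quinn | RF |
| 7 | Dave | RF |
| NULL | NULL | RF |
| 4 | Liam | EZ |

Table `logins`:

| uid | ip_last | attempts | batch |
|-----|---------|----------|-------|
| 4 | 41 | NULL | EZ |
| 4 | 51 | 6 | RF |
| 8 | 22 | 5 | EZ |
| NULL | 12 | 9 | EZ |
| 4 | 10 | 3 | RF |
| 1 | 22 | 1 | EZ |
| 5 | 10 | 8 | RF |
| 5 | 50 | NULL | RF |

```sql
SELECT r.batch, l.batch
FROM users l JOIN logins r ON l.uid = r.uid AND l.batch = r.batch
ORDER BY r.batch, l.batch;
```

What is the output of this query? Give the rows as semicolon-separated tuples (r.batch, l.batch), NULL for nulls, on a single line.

(EZ, EZ); (EZ, EZ)

INNER JOIN keeps only pairs where the ON condition holds.
Matching on l.uid = r.uid AND l.batch = r.batch. A NULL in a compared column never satisfies the condition.
Matched pairs: 2.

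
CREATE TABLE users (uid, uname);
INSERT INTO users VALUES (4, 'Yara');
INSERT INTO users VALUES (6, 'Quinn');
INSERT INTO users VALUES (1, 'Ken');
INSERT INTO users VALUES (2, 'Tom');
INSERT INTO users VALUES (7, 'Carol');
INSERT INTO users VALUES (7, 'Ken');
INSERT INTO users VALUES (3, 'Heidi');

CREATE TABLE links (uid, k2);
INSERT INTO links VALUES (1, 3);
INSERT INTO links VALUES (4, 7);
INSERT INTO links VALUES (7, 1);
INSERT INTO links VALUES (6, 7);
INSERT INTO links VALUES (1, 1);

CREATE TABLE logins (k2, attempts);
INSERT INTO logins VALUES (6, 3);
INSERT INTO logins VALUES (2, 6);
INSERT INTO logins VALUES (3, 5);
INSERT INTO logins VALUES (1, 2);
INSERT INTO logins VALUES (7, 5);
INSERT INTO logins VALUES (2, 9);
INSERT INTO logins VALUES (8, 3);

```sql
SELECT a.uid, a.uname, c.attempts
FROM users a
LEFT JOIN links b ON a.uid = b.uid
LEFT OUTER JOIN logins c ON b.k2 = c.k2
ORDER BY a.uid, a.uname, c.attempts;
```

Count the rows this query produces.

Evaluate left to right. First `users a LEFT JOIN links b` on uid: 8 row(s).
Then LEFT JOIN `logins c` on k2: each of those 8 rows is kept; rows whose b.k2 has no match in c get NULL for c's columns.
Result: 8 row(s).

8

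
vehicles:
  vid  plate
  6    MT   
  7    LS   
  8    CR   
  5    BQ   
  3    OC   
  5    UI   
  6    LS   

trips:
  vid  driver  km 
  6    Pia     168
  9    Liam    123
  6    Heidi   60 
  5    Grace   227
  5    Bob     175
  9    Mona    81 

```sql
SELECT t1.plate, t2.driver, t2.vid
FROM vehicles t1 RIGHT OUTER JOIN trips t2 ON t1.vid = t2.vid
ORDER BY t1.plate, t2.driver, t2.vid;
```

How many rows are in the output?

10

RIGHT JOIN keeps every row from `trips`; unmatched rows get NULL for `vehicles`'s columns.
Matching on t1.vid = t2.vid.
Matched pairs: 8; unmatched t2 rows kept: 2.
Total: 8 matched + 2 padded = 10 rows.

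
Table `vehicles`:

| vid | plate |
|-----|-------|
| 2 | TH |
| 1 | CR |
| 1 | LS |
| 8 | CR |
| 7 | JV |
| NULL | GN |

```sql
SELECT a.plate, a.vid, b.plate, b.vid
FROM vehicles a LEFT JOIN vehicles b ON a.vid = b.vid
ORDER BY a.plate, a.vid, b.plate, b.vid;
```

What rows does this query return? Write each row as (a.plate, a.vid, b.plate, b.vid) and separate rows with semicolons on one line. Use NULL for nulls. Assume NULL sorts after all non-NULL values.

LEFT JOIN keeps every row from `vehicles a`; unmatched rows get NULL for `vehicles b`'s columns.
Matching on a.vid = b.vid. A NULL in a compared column never satisfies the condition.
Matched pairs: 7; unmatched a rows kept: 1.

(CR, 1, CR, 1); (CR, 1, LS, 1); (CR, 8, CR, 8); (GN, NULL, NULL, NULL); (JV, 7, JV, 7); (LS, 1, CR, 1); (LS, 1, LS, 1); (TH, 2, TH, 2)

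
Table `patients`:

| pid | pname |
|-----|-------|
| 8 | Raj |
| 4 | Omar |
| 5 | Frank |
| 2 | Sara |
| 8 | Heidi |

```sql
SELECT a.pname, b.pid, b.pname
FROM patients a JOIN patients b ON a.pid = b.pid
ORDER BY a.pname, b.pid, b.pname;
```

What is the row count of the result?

7

INNER JOIN keeps only pairs where the ON condition holds.
Matching on a.pid = b.pid.
- a (pid=8) pairs with 2 row(s) of b.
- a (pid=4) pairs with 1 row(s) of b.
- a (pid=5) pairs with 1 row(s) of b.
- a (pid=2) pairs with 1 row(s) of b.
- a (pid=8) pairs with 2 row(s) of b.
Total: 7 rows.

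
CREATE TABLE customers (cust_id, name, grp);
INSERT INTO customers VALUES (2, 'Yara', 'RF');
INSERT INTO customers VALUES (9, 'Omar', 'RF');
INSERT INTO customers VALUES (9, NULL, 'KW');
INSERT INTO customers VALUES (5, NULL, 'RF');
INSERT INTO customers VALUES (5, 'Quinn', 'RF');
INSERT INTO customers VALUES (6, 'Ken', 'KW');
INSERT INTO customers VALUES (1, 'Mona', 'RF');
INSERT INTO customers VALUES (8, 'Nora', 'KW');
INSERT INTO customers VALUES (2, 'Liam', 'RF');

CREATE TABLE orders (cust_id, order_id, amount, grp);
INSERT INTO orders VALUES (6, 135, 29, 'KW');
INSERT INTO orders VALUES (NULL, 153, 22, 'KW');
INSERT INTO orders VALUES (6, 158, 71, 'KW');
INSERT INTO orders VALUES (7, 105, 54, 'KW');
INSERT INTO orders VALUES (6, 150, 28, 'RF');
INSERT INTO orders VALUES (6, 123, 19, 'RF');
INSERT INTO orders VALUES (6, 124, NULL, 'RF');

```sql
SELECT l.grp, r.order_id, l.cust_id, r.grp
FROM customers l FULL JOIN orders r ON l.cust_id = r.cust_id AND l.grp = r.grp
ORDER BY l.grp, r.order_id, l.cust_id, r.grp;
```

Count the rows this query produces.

15

FULL OUTER JOIN keeps every row from both sides; unmatched rows get NULL for the other side's columns.
Matching on l.cust_id = r.cust_id AND l.grp = r.grp. A NULL in a compared column never satisfies the condition.
Matched pairs: 2; unmatched l rows kept: 8; unmatched r rows kept: 5.
Total: 2 matched + 13 padded = 15 rows.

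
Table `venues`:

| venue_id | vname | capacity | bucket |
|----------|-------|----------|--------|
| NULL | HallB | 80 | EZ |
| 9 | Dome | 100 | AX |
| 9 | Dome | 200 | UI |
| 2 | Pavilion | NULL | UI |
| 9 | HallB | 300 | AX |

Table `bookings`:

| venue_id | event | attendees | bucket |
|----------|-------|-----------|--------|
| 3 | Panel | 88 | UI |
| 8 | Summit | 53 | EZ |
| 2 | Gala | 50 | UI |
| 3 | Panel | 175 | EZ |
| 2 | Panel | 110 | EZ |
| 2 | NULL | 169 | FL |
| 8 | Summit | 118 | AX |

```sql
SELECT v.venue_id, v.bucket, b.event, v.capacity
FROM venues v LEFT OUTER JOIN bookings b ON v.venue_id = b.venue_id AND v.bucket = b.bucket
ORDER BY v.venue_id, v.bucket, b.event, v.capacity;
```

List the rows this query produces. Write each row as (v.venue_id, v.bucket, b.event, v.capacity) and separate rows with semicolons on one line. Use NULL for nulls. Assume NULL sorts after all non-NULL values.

LEFT JOIN keeps every row from `venues`; unmatched rows get NULL for `bookings`'s columns.
Matching on v.venue_id = b.venue_id AND v.bucket = b.bucket. A NULL in a compared column never satisfies the condition.
- v[0] venue_id=NULL, bucket=EZ → no match; kept with NULLs on the b side.
- v[1] venue_id=9, bucket=AX → no match; kept with NULLs on the b side.
- v[2] venue_id=9, bucket=UI → no match; kept with NULLs on the b side.
- v[3] venue_id=2, bucket=UI → 1 match(es) in b → 1 row(s).
- v[4] venue_id=9, bucket=AX → no match; kept with NULLs on the b side.
After projecting and ordering:
v.venue_id | v.bucket | b.event | v.capacity
2 | UI | Gala | NULL
9 | AX | NULL | 100
9 | AX | NULL | 300
9 | UI | NULL | 200
NULL | EZ | NULL | 80

(2, UI, Gala, NULL); (9, AX, NULL, 100); (9, AX, NULL, 300); (9, UI, NULL, 200); (NULL, EZ, NULL, 80)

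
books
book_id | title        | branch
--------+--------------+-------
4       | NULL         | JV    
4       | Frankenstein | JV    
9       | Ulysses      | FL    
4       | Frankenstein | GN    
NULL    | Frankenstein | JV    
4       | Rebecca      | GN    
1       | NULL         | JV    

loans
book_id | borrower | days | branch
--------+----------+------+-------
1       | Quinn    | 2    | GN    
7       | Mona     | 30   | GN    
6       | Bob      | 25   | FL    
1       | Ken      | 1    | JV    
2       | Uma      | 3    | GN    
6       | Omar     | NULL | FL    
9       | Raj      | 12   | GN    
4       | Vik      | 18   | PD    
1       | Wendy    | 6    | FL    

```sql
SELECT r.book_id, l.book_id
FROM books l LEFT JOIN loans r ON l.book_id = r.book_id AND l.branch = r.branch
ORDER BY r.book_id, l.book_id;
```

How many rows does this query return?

7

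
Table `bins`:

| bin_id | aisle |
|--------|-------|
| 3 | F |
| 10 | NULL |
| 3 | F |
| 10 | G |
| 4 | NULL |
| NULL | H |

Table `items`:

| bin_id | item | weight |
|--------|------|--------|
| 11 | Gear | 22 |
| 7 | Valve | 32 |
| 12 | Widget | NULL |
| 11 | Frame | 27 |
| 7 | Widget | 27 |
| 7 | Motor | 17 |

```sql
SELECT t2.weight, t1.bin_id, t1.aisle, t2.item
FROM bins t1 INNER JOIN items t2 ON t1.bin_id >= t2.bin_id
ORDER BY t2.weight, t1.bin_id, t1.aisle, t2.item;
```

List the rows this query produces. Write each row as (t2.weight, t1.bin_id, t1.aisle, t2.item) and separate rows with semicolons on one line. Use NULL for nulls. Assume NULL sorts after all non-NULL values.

INNER JOIN keeps only pairs where the ON condition holds.
Matching on t1.bin_id >= t2.bin_id. A NULL in a compared column never satisfies the condition.
Matched pairs: 6.

(17, 10, G, Motor); (17, 10, NULL, Motor); (27, 10, G, Widget); (27, 10, NULL, Widget); (32, 10, G, Valve); (32, 10, NULL, Valve)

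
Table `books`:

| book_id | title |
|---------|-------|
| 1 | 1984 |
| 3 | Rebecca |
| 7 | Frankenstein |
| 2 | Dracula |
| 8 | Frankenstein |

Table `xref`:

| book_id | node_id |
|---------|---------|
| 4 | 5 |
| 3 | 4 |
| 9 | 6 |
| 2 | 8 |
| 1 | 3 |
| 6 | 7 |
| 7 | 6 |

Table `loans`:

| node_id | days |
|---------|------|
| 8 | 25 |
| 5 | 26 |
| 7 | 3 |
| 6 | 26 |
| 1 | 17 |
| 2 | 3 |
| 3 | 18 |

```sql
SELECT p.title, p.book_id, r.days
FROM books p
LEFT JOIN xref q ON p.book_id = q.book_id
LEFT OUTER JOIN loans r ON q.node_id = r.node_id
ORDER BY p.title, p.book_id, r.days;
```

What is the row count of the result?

5

Joins associate left-to-right: books LEFT JOIN xref on book_id gives 5 intermediate row(s).
Then LEFT JOIN `loans r` on node_id: each of those 5 rows is kept; rows whose q.node_id has no match in r get NULL for r's columns.
Result: 5 row(s).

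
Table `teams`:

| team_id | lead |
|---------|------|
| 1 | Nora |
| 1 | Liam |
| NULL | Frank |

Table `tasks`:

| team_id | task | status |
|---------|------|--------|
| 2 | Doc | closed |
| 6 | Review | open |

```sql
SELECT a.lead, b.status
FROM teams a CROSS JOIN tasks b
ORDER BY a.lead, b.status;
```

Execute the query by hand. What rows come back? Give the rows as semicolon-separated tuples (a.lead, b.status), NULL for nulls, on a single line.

CROSS JOIN pairs every row of `teams` with every row of `tasks`: 3 × 2 = 6 rows.
After projecting and ordering:
a.lead | b.status
Frank | closed
Frank | open
Liam | closed
Liam | open
Nora | closed
Nora | open

(Frank, closed); (Frank, open); (Liam, closed); (Liam, open); (Nora, closed); (Nora, open)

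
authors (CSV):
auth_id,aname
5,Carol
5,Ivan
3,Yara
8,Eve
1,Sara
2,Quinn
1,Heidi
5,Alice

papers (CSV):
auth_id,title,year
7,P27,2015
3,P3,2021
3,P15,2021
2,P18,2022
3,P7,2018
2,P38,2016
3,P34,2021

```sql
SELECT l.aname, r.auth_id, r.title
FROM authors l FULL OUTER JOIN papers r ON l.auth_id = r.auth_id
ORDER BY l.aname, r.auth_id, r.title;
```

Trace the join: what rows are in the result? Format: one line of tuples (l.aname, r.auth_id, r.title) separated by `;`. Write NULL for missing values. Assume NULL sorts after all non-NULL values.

FULL OUTER JOIN keeps every row from both sides; unmatched rows get NULL for the other side's columns.
Matching on l.auth_id = r.auth_id.
- l row (auth_id=5): no match → kept, r columns NULL.
- l row (auth_id=5): no match → kept, r columns NULL.
- l row (auth_id=3): matches 4 r row(s) → 4 output row(s).
- l row (auth_id=8): no match → kept, r columns NULL.
- l row (auth_id=1): no match → kept, r columns NULL.
- l row (auth_id=2): matches 2 r row(s) → 2 output row(s).
- l row (auth_id=1): no match → kept, r columns NULL.
- l row (auth_id=5): no match → kept, r columns NULL.
- plus 1 unmatched r row(s), each kept with NULL l columns.

(Alice, NULL, NULL); (Carol, NULL, NULL); (Eve, NULL, NULL); (Heidi, NULL, NULL); (Ivan, NULL, NULL); (Quinn, 2, P18); (Quinn, 2, P38); (Sara, NULL, NULL); (Yara, 3, P15); (Yara, 3, P3); (Yara, 3, P34); (Yara, 3, P7); (NULL, 7, P27)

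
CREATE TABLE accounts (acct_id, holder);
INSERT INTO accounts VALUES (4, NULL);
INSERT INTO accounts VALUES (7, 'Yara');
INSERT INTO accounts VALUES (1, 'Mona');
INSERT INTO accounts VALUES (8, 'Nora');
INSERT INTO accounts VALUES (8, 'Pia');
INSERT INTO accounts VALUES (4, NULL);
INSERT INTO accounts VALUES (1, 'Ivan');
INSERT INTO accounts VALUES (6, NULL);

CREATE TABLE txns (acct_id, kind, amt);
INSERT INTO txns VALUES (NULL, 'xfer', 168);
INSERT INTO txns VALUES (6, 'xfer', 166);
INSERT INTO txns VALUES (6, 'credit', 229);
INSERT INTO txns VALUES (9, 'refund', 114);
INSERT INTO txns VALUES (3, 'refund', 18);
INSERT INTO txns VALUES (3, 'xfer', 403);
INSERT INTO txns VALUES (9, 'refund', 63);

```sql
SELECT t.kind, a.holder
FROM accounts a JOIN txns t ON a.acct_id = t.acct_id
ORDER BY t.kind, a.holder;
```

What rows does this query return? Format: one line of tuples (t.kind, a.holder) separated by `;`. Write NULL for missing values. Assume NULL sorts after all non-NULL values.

(credit, NULL); (xfer, NULL)

INNER JOIN keeps only pairs where the ON condition holds.
Matching on a.acct_id = t.acct_id. A NULL in a compared column never satisfies the condition.
- a (acct_id=4) has no partner → excluded.
- a (acct_id=7) has no partner → excluded.
- a (acct_id=1) has no partner → excluded.
- a (acct_id=8) has no partner → excluded.
- a (acct_id=8) has no partner → excluded.
- a (acct_id=4) has no partner → excluded.
- a (acct_id=1) has no partner → excluded.
- a (acct_id=6) pairs with 2 row(s) of t.
After projecting and ordering:
t.kind | a.holder
credit | NULL
xfer | NULL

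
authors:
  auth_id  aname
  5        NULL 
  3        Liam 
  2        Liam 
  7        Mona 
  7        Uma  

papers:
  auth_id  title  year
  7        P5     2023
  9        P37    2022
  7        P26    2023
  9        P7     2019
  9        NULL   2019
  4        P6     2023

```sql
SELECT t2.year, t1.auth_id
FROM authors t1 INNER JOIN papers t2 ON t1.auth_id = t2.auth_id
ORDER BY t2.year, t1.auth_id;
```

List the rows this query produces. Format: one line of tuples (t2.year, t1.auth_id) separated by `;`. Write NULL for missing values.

(2023, 7); (2023, 7); (2023, 7); (2023, 7)

INNER JOIN keeps only pairs where the ON condition holds.
Matching on t1.auth_id = t2.auth_id.
Matched pairs: 4.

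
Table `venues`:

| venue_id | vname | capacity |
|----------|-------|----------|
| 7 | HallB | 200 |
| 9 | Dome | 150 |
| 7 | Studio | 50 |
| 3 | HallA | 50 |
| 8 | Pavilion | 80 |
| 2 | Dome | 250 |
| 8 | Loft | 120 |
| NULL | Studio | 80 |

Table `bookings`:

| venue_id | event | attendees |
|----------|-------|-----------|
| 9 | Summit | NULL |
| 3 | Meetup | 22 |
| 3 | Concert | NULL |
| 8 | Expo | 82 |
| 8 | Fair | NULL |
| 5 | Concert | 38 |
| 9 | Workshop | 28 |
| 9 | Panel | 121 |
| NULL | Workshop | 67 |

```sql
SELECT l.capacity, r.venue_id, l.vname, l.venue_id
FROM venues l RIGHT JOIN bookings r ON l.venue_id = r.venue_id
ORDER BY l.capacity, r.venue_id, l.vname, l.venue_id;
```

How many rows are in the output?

RIGHT JOIN keeps every row from `bookings`; unmatched rows get NULL for `venues`'s columns.
Matching on l.venue_id = r.venue_id. A NULL in a compared column never satisfies the condition.
- l row (venue_id=7): no match.
- l row (venue_id=9): matches 3 r row(s) → 3 output row(s).
- l row (venue_id=7): no match.
- l row (venue_id=3): matches 2 r row(s) → 2 output row(s).
- l row (venue_id=8): matches 2 r row(s) → 2 output row(s).
- l row (venue_id=2): no match.
- l row (venue_id=8): matches 2 r row(s) → 2 output row(s).
- l row (venue_id=NULL): no match.
- 2 row(s) from r found no l partner → padded with NULL.
Total: 9 matched + 2 padded = 11 rows.

11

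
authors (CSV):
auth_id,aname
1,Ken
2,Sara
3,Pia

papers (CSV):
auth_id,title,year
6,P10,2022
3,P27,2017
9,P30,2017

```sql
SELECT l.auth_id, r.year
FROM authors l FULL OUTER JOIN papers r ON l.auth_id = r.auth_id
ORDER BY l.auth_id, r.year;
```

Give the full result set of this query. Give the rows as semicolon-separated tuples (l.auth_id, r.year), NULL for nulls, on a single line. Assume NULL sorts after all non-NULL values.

(1, NULL); (2, NULL); (3, 2017); (NULL, 2017); (NULL, 2022)

FULL OUTER JOIN keeps every row from both sides; unmatched rows get NULL for the other side's columns.
Matching on l.auth_id = r.auth_id.
- l (auth_id=1) has no partner → padded with NULL.
- l (auth_id=2) has no partner → padded with NULL.
- l (auth_id=3) pairs with 1 row(s) of r.
- plus 2 unmatched r row(s), each kept with NULL l columns.
After projecting and ordering:
l.auth_id | r.year
1 | NULL
2 | NULL
3 | 2017
NULL | 2017
NULL | 2022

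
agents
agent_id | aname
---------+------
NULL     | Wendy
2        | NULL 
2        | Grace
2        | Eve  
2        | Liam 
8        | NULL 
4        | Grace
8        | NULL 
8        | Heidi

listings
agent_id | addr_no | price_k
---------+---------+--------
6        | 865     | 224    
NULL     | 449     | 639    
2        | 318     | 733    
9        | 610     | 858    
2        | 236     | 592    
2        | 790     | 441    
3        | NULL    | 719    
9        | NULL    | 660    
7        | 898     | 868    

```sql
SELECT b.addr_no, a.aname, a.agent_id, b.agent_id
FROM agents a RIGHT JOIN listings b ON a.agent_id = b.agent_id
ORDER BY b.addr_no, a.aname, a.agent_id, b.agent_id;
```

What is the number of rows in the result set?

18

RIGHT JOIN keeps every row from `listings`; unmatched rows get NULL for `agents`'s columns.
Matching on a.agent_id = b.agent_id. A NULL in a compared column never satisfies the condition.
Matched pairs: 12; unmatched b rows kept: 6.
Total: 12 matched + 6 padded = 18 rows.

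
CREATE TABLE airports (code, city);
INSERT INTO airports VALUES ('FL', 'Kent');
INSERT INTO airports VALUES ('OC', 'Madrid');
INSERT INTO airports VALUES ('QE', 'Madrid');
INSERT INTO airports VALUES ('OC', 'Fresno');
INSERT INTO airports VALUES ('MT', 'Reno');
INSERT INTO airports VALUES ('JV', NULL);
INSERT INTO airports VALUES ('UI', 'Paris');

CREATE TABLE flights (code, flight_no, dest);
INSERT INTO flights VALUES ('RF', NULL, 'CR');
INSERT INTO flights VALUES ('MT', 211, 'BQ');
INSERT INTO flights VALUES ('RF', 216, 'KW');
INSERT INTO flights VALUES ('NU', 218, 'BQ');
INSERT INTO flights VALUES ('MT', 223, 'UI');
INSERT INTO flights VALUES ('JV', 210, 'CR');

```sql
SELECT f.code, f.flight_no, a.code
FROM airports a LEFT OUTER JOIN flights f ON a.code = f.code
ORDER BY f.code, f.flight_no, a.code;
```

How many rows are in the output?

8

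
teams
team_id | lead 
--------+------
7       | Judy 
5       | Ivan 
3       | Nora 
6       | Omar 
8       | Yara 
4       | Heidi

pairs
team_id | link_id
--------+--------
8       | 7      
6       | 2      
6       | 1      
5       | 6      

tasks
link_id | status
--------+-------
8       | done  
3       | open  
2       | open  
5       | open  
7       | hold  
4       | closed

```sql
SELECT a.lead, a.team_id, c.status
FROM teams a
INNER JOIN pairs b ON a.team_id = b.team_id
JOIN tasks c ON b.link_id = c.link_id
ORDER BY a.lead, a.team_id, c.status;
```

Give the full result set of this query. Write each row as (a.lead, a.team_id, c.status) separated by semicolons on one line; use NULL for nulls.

(Omar, 6, open); (Yara, 8, hold)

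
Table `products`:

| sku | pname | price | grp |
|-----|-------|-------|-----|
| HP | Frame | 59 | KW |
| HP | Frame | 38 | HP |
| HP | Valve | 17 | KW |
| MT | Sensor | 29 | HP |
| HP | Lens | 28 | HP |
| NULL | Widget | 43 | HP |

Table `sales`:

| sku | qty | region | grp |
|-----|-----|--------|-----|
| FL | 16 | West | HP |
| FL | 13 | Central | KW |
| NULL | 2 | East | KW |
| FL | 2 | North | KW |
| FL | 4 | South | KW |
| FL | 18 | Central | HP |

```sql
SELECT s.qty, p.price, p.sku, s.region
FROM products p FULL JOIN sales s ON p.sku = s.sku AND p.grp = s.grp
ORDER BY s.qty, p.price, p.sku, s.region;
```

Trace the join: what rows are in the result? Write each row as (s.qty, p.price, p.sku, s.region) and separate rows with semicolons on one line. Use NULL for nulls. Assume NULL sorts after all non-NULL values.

FULL OUTER JOIN keeps every row from both sides; unmatched rows get NULL for the other side's columns.
Matching on p.sku = s.sku AND p.grp = s.grp. A NULL in a compared column never satisfies the condition.
Matched pairs: 0; unmatched p rows kept: 6; unmatched s rows kept: 6.

(2, NULL, NULL, East); (2, NULL, NULL, North); (4, NULL, NULL, South); (13, NULL, NULL, Central); (16, NULL, NULL, West); (18, NULL, NULL, Central); (NULL, 17, HP, NULL); (NULL, 28, HP, NULL); (NULL, 29, MT, NULL); (NULL, 38, HP, NULL); (NULL, 43, NULL, NULL); (NULL, 59, HP, NULL)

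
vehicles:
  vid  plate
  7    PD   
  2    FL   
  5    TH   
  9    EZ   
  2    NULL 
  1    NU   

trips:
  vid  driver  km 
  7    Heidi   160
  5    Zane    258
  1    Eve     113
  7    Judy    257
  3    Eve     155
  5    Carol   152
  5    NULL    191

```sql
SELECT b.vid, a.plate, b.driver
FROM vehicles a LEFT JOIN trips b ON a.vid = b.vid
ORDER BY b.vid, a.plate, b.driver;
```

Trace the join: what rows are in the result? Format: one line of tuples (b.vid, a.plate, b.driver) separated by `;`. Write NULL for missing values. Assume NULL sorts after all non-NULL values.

LEFT JOIN keeps every row from `vehicles`; unmatched rows get NULL for `trips`'s columns.
Matching on a.vid = b.vid.
- a (vid=7) pairs with 2 row(s) of b.
- a (vid=2) has no partner → padded with NULL.
- a (vid=5) pairs with 3 row(s) of b.
- a (vid=9) has no partner → padded with NULL.
- a (vid=2) has no partner → padded with NULL.
- a (vid=1) pairs with 1 row(s) of b.
After projecting and ordering:
b.vid | a.plate | b.driver
1 | NU | Eve
5 | TH | Carol
5 | TH | Zane
5 | TH | NULL
7 | PD | Heidi
7 | PD | Judy
NULL | EZ | NULL
NULL | FL | NULL
NULL | NULL | NULL

(1, NU, Eve); (5, TH, Carol); (5, TH, Zane); (5, TH, NULL); (7, PD, Heidi); (7, PD, Judy); (NULL, EZ, NULL); (NULL, FL, NULL); (NULL, NULL, NULL)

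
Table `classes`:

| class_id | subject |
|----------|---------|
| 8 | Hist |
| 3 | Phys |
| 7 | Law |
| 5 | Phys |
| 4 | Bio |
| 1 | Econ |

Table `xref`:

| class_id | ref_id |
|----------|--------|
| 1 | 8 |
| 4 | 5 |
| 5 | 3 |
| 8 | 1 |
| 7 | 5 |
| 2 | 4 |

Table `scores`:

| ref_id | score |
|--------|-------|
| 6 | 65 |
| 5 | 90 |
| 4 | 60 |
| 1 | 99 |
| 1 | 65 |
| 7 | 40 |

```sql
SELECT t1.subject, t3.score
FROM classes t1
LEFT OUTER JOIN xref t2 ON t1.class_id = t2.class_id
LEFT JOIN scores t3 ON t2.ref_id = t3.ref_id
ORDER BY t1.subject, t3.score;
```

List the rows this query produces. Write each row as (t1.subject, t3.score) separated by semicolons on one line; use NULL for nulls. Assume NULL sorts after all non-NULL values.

Evaluate left to right. First `classes t1 LEFT JOIN xref t2` on class_id: 6 row(s).
Then LEFT JOIN `scores t3` on ref_id: each of those 6 rows is kept; rows whose t2.ref_id has no match in t3 get NULL for t3's columns.

(Bio, 90); (Econ, NULL); (Hist, 65); (Hist, 99); (Law, 90); (Phys, NULL); (Phys, NULL)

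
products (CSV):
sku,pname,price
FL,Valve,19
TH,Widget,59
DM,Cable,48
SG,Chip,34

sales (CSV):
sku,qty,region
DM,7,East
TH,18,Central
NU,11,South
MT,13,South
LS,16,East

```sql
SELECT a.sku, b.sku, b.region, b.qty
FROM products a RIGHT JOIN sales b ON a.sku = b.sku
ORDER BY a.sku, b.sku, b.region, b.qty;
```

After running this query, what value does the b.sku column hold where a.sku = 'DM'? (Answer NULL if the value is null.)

RIGHT JOIN keeps every row from `sales`; unmatched rows get NULL for `products`'s columns.
Matching on a.sku = b.sku.
Matched pairs: 2; unmatched b rows kept: 3.

DM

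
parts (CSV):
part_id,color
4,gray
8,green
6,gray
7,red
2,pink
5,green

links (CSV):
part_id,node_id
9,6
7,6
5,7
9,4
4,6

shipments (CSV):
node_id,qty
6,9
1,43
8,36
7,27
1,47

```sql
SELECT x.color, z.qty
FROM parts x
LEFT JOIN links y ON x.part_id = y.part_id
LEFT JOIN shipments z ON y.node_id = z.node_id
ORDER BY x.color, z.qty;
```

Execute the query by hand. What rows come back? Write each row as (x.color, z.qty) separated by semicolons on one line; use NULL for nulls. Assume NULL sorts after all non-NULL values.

(gray, 9); (gray, NULL); (green, 27); (green, NULL); (pink, NULL); (red, 9)

Evaluate left to right. First `parts x LEFT JOIN links y` on part_id: 6 row(s).
Then LEFT JOIN `shipments z` on node_id: each of those 6 rows is kept; rows whose y.node_id has no match in z get NULL for z's columns.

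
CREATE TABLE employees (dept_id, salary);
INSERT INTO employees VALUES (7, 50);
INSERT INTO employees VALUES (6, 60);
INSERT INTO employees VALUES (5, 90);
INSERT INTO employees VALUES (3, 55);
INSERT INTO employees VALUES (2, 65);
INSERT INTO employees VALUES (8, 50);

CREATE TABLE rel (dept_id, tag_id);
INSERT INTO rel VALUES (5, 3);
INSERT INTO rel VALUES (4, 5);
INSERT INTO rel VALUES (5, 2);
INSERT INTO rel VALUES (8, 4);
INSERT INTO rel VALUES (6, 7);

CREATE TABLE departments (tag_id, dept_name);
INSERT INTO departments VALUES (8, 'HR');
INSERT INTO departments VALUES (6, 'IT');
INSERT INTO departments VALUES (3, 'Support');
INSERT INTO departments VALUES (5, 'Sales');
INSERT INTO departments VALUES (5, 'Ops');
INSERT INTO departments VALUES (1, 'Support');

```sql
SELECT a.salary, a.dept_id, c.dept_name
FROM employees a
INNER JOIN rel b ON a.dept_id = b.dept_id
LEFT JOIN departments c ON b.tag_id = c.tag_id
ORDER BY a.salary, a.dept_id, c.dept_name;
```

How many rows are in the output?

Joins associate left-to-right: employees INNER JOIN rel on dept_id gives 4 intermediate row(s).
Then LEFT JOIN `departments c` on tag_id: each of those 4 rows is kept; rows whose b.tag_id has no match in c get NULL for c's columns.
Result: 4 row(s).

4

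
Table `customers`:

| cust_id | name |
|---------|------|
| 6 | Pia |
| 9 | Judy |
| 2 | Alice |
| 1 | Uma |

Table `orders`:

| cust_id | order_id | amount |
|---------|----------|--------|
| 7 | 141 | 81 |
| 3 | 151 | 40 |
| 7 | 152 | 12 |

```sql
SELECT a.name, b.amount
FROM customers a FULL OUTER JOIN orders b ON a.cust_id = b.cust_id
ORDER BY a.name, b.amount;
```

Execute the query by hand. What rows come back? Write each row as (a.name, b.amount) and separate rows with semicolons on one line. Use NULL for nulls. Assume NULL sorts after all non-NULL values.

FULL OUTER JOIN keeps every row from both sides; unmatched rows get NULL for the other side's columns.
Matching on a.cust_id = b.cust_id.
- cust_id=6: no b row matches, row kept with b columns NULL.
- cust_id=9: no b row matches, row kept with b columns NULL.
- cust_id=2: no b row matches, row kept with b columns NULL.
- cust_id=1: no b row matches, row kept with b columns NULL.
- 3 row(s) from b found no a partner → padded with NULL.
After projecting and ordering:
a.name | b.amount
Alice | NULL
Judy | NULL
Pia | NULL
Uma | NULL
NULL | 12
NULL | 40
NULL | 81

(Alice, NULL); (Judy, NULL); (Pia, NULL); (Uma, NULL); (NULL, 12); (NULL, 40); (NULL, 81)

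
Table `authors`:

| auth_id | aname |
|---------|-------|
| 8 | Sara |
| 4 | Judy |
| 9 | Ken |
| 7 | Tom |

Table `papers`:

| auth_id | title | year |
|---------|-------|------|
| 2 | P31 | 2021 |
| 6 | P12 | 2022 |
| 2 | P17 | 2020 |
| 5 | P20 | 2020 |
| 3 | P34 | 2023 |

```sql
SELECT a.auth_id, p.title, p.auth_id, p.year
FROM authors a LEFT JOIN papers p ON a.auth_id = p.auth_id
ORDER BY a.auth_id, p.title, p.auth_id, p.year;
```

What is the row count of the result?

4

LEFT JOIN keeps every row from `authors`; unmatched rows get NULL for `papers`'s columns.
Matching on a.auth_id = p.auth_id.
Matched pairs: 0; unmatched a rows kept: 4.
Total: 0 matched + 4 padded = 4 rows.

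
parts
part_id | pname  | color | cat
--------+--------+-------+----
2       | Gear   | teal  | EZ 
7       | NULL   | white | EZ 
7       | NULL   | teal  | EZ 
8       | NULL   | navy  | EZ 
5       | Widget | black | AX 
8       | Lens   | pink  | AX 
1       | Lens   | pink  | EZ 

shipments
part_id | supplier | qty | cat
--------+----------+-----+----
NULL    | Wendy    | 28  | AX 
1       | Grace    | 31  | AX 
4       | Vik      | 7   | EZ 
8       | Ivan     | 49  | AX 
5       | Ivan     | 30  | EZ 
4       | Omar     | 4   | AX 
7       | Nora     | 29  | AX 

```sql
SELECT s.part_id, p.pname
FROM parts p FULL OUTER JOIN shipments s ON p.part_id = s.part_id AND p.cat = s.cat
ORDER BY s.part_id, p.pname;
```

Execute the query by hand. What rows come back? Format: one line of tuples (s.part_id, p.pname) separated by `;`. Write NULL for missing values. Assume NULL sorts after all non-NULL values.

FULL OUTER JOIN keeps every row from both sides; unmatched rows get NULL for the other side's columns.
Matching on p.part_id = s.part_id AND p.cat = s.cat. A NULL in a compared column never satisfies the condition.
Matched pairs: 1; unmatched p rows kept: 6; unmatched s rows kept: 6.

(1, NULL); (4, NULL); (4, NULL); (5, NULL); (7, NULL); (8, Lens); (NULL, Gear); (NULL, Lens); (NULL, Widget); (NULL, NULL); (NULL, NULL); (NULL, NULL); (NULL, NULL)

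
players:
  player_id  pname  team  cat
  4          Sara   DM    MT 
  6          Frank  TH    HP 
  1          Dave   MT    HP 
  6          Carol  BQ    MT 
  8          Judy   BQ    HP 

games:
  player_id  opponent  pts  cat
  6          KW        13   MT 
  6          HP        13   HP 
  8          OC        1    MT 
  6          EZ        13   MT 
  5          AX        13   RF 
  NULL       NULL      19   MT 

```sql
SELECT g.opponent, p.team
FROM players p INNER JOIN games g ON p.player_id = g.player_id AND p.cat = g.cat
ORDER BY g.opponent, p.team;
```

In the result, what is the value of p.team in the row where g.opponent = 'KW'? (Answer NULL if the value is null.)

INNER JOIN keeps only pairs where the ON condition holds.
Matching on p.player_id = g.player_id AND p.cat = g.cat. A NULL in a compared column never satisfies the condition.
- player_id=4, cat=MT: no matching g row, dropped.
- player_id=6, cat=HP: 1 matching g row(s), so 1 row(s) emitted.
- player_id=1, cat=HP: no matching g row, dropped.
- player_id=6, cat=MT: 2 matching g row(s), so 2 row(s) emitted.
- player_id=8, cat=HP: no matching g row, dropped.

BQ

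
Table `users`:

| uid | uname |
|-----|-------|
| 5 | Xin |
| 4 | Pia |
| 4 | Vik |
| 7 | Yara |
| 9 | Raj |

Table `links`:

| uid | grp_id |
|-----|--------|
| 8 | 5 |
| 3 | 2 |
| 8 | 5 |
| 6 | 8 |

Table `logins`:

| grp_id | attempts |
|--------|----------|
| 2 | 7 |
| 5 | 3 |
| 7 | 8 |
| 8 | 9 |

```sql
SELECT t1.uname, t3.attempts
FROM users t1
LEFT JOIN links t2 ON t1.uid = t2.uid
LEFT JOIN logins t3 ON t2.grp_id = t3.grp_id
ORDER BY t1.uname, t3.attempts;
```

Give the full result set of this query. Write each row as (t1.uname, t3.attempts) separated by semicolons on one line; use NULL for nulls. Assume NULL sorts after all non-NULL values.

Step 1 — t1 LEFT JOIN t2 on uid → 5 row(s).
Then LEFT JOIN `logins t3` on grp_id: each of those 5 rows is kept; rows whose t2.grp_id has no match in t3 get NULL for t3's columns.

(Pia, NULL); (Raj, NULL); (Vik, NULL); (Xin, NULL); (Yara, NULL)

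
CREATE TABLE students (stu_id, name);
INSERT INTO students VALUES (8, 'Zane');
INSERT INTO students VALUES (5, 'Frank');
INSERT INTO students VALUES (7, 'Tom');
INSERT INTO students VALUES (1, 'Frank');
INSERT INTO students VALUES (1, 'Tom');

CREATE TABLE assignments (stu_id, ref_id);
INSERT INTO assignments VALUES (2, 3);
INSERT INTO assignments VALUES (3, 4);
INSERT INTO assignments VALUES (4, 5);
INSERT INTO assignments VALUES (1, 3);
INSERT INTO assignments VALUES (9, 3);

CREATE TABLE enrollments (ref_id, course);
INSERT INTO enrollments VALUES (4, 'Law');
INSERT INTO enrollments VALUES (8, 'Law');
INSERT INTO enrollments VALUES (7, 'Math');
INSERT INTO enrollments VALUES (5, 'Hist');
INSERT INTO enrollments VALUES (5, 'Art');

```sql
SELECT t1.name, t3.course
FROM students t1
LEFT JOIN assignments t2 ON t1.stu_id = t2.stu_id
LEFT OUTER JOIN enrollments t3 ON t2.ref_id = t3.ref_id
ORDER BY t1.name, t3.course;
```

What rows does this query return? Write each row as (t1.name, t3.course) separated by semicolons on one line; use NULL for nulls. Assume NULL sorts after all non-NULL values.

(Frank, NULL); (Frank, NULL); (Tom, NULL); (Tom, NULL); (Zane, NULL)

Joins associate left-to-right: students LEFT JOIN assignments on stu_id gives 5 intermediate row(s).
Then LEFT JOIN `enrollments t3` on ref_id: each of those 5 rows is kept; rows whose t2.ref_id has no match in t3 get NULL for t3's columns.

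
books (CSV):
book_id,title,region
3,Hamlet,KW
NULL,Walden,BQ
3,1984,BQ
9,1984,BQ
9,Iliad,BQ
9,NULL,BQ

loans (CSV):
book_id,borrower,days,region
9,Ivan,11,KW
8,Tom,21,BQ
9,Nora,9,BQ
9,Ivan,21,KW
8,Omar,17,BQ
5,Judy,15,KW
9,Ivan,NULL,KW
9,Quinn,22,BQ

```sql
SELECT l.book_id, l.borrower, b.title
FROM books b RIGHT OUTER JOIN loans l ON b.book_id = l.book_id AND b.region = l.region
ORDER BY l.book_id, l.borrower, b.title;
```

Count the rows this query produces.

12

RIGHT JOIN keeps every row from `loans`; unmatched rows get NULL for `books`'s columns.
Matching on b.book_id = l.book_id AND b.region = l.region. A NULL in a compared column never satisfies the condition.
Matched pairs: 6; unmatched l rows kept: 6.
Total: 6 matched + 6 padded = 12 rows.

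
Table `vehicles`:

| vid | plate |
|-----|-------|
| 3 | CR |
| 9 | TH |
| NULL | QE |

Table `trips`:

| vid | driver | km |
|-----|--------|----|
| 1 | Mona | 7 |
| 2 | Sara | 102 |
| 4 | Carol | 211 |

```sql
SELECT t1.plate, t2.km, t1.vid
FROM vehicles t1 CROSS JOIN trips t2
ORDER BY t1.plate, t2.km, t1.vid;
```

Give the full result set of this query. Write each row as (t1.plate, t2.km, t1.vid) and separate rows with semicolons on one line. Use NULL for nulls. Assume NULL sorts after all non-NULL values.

(CR, 7, 3); (CR, 102, 3); (CR, 211, 3); (QE, 7, NULL); (QE, 102, NULL); (QE, 211, NULL); (TH, 7, 9); (TH, 102, 9); (TH, 211, 9)

CROSS JOIN pairs every row of `vehicles` with every row of `trips`: 3 × 3 = 9 rows.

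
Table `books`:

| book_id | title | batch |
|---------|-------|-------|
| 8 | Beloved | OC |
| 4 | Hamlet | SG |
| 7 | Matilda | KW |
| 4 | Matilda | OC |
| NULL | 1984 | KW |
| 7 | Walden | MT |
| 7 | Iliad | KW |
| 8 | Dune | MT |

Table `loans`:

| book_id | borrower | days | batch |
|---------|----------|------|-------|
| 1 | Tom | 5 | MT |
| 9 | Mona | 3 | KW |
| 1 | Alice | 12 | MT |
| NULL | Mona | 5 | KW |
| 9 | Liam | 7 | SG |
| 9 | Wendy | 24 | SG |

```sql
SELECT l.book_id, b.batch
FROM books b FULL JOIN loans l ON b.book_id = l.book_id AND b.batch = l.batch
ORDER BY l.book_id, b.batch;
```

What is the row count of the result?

FULL OUTER JOIN keeps every row from both sides; unmatched rows get NULL for the other side's columns.
Matching on b.book_id = l.book_id AND b.batch = l.batch. A NULL in a compared column never satisfies the condition.
Matched pairs: 0; unmatched b rows kept: 8; unmatched l rows kept: 6.
Total: 0 matched + 14 padded = 14 rows.

14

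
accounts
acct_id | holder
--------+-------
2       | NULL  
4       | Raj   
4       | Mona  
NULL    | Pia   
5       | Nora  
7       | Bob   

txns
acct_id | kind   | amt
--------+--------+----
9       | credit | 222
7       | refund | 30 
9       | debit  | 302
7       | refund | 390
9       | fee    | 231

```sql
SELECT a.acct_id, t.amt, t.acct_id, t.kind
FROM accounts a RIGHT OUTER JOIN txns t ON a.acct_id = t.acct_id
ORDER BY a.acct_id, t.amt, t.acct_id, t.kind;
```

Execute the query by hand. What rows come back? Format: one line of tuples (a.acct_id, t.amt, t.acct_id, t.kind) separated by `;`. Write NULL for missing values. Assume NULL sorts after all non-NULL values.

RIGHT JOIN keeps every row from `txns`; unmatched rows get NULL for `accounts`'s columns.
Matching on a.acct_id = t.acct_id. A NULL in a compared column never satisfies the condition.
Matched pairs: 2; unmatched t rows kept: 3.

(7, 30, 7, refund); (7, 390, 7, refund); (NULL, 222, 9, credit); (NULL, 231, 9, fee); (NULL, 302, 9, debit)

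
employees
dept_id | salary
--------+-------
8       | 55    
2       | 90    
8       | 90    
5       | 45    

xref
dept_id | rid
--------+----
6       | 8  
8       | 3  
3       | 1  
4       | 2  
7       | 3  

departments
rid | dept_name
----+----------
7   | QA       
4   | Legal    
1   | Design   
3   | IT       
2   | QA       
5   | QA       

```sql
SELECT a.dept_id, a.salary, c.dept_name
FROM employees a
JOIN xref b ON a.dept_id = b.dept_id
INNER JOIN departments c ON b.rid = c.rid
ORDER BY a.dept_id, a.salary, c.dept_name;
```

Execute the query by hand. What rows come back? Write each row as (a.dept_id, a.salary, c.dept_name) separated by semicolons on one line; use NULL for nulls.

Evaluate left to right. First `employees a INNER JOIN xref b` on dept_id: 2 row(s).
Then INNER JOIN `departments c` on rid: keep only rows whose b.rid appears in c.

(8, 55, IT); (8, 90, IT)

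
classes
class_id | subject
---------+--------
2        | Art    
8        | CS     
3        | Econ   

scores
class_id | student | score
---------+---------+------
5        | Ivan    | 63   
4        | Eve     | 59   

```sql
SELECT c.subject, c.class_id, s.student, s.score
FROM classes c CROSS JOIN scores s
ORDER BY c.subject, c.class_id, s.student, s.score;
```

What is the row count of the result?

CROSS JOIN pairs every row of `classes` with every row of `scores`: 3 × 2 = 6 rows.

6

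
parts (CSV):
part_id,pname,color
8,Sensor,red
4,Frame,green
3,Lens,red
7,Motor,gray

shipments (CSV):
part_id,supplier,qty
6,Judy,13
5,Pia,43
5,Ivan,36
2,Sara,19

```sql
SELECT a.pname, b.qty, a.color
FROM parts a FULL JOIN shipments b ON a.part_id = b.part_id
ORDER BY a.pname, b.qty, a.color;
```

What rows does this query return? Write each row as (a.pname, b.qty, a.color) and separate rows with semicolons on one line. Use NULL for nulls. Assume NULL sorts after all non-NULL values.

(Frame, NULL, green); (Lens, NULL, red); (Motor, NULL, gray); (Sensor, NULL, red); (NULL, 13, NULL); (NULL, 19, NULL); (NULL, 36, NULL); (NULL, 43, NULL)

FULL OUTER JOIN keeps every row from both sides; unmatched rows get NULL for the other side's columns.
Matching on a.part_id = b.part_id.
Matched pairs: 0; unmatched a rows kept: 4; unmatched b rows kept: 4.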